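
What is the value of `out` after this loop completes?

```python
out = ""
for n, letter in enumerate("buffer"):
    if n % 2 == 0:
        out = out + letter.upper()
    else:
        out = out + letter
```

Uppercase even positions in 'buffer'
`out` takes the values: "" → "B" → "Bu" → "BuF" → "BuFf" → "BuFfE" → "BuFfEr"

Answer: "BuFfEr"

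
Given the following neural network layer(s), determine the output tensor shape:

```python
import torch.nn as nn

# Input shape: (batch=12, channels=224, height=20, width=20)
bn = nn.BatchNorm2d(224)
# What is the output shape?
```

Input: (12, 224, 20, 20) -> Output: (12, 224, 20, 20)

Answer: (12, 224, 20, 20)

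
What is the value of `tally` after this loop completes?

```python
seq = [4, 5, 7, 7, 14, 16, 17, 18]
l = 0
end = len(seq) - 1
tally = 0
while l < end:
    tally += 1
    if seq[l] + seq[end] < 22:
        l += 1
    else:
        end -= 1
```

Steps to find pair summing to 22
`tally` takes the values: 0 → 1 → 2 → 3 → 4 → 5 → 6 → 7

Answer: 7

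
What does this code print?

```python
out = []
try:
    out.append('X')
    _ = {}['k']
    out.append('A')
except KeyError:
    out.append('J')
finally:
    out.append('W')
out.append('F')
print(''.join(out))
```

Execution trace: 'X' (try body) → 'J' (except KeyError) → 'W' (finally) → 'F' (after the try/except). Output: XJWF

Answer: XJWF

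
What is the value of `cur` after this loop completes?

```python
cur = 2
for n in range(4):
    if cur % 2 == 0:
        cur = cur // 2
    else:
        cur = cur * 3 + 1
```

Collatz-style transformation from 2
`cur` takes the values: 2 → 1 → 4 → 2 → 1

Answer: 1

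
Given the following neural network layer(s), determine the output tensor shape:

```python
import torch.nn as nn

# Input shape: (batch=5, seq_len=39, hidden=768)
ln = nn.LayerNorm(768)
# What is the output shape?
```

Input: (5, 39, 768) -> Output: (5, 39, 768)

Answer: (5, 39, 768)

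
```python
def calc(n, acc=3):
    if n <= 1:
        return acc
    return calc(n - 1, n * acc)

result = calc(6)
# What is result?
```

Accumulator trace (n, acc): (6, 3) -> (5, 18) -> (4, 90) -> (3, 360) -> (2, 1080) -> (1, 2160) -> return 2160

Answer: 2160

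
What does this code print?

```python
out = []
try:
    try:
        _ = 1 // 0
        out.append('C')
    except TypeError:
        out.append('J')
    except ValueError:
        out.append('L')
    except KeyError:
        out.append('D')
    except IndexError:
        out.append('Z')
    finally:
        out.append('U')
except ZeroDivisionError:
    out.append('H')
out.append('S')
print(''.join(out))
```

Execution trace: 'U' (finally) → 'H' (outer except ZeroDivisionError) → 'S' (after the try/except). Output: UHS

Answer: UHS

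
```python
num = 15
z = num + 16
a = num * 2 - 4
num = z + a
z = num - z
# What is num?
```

Trace:
`num = 15` → num = 15
`z = num + 16` → z = 31
`a = num * 2 - 4` → a = 26
`num = z + a` → num = 57
`z = num - z` → z = 26
So num = 57

Answer: 57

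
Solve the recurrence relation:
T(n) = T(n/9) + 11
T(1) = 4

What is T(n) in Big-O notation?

Each step divides n by 9 and adds 11. After log_9(n) steps we reach T(1)=4. So T(n) = 11·log_9(n) + 4 = O(log n).

Answer: O(log n)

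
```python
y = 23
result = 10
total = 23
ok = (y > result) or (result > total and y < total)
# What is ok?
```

Trace:
`y = 23` → y = 23
`result = 10` → result = 10
`total = 23` → total = 23
`ok = (y > result) or (result > total and y < total)` → ok = True
So ok = True

Answer: True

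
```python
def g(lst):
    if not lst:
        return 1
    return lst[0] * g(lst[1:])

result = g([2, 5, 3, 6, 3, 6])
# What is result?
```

Product over [2, 5, 3, 6, 3, 6] = 2 * 5 * 3 * 6 * 3 * 6 = 3240

Answer: 3240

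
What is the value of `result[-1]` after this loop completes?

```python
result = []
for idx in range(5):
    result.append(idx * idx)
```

Last element of squares 0 to 4
`result` takes the values: [] → [0] → [0, 1] → [0, 1, 4] → [0, 1, 4, 9] → [0, 1, 4, 9, 16]
So `result[-1]` = 16

Answer: 16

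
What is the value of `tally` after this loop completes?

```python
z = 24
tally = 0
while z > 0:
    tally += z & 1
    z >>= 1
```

Count set bits in 24 (binary: 0b11000)
`tally` takes the values: 0 → 1 → 2

Answer: 2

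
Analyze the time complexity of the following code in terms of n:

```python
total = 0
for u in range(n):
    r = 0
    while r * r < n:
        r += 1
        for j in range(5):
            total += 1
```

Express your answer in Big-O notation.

Each loop level contributes: n × √n × 1. Multiplying the contributions gives O(n√n).

Answer: O(n√n)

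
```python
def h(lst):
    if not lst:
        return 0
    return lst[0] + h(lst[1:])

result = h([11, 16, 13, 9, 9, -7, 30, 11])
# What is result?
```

11 + 16 + 13 + 9 + 9 + (-7) + 30 + 11 + 0 = 92

Answer: 92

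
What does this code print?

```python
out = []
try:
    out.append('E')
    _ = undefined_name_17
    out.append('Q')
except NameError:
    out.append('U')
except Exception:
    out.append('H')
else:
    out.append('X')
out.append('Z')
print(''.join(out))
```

Execution trace: 'E' (try body) → 'U' (except NameError) → 'Z' (after the try/except). Output: EUZ

Answer: EUZ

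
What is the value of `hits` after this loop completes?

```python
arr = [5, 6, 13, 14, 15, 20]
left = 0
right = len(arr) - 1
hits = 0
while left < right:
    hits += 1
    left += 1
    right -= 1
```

Iterations until pointers meet (list length 6)
`hits` takes the values: 0 → 1 → 2 → 3

Answer: 3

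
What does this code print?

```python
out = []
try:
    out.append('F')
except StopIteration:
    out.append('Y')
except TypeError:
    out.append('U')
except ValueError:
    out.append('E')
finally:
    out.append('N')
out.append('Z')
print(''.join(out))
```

Execution trace: 'F' (try body, no exception) → 'N' (finally) → 'Z' (after the try/except). Output: FNZ

Answer: FNZ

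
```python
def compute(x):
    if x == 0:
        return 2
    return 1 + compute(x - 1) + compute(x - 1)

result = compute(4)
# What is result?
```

compute(x) = 1 + 2·compute(x-1), compute(0)=2. Closed form: (2+1)·2^4 - 1 = 47.

Answer: 47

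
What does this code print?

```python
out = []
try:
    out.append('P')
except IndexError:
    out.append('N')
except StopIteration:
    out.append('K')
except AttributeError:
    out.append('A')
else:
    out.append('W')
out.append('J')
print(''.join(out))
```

Execution trace: 'P' (try body, no exception) → 'W' (else) → 'J' (after the try/except). Output: PWJ

Answer: PWJ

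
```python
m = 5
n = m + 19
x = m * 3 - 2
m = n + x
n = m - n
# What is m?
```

Trace:
`m = 5` → m = 5
`n = m + 19` → n = 24
`x = m * 3 - 2` → x = 13
`m = n + x` → m = 37
`n = m - n` → n = 13
So m = 37

Answer: 37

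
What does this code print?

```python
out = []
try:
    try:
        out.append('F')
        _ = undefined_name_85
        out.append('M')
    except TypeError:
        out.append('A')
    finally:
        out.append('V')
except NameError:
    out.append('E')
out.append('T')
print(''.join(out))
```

Execution trace: 'F' (try body) → 'V' (finally) → 'E' (outer except NameError) → 'T' (after the try/except). Output: FVET

Answer: FVET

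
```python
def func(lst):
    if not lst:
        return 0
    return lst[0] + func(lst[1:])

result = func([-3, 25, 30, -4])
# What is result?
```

(-3) + 25 + 30 + (-4) + 0 = 48

Answer: 48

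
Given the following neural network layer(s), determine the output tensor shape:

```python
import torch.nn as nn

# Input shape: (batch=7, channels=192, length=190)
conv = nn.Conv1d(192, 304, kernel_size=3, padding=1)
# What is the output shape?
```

Input: (7, 192, 190) -> Output: (7, 304, 190)

Answer: (7, 304, 190)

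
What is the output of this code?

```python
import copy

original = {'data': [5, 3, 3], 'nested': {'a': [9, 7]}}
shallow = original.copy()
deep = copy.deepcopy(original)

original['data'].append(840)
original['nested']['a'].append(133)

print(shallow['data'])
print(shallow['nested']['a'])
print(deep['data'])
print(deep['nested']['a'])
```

Key concept: comparing shallow vs deep copy.
Step by step:
`original = {'data': [5, 3, 3], 'nested': {'a': [9, 7]}}` → original = {'data': [5, 3, 3], 'nested': {'a': [9, 7]}}
`shallow = original.copy()` → shallow = {'data': [5, 3, 3], 'nested': {'a': [9, 7]}}
`deep = copy.deepcopy(original)` → deep = {'data': [5, 3, 3], 'nested': {'a': [9, 7]}}
`original['data'].append(840)` → original = {'data': [5, 3, 3, 840], 'nested': {'a': [9, 7]}}; shallow = {'data': [5, 3, 3, 840], 'nested': {'a': [9, 7]}}
`original['nested']['a'].append(133)` → original = {'data': [5, 3, 3, 840], 'nested': {'a': [9, 7, 133]}}; shallow = {'data': [5, 3, 3, 840], 'nested': {'a': [9, 7, 133]}}
`print(shallow['data'])` → prints [5, 3, 3, 840]
`print(shallow['nested']['a'])` → prints [9, 7, 133]
`print(deep['data'])` → prints [5, 3, 3]
`print(deep['nested']['a'])` → prints [9, 7]

Answer:
[5, 3, 3, 840]
[9, 7, 133]
[5, 3, 3]
[9, 7]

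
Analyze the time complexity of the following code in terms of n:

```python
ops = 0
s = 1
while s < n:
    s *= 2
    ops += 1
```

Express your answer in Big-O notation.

Each loop level contributes: log n. Multiplying the contributions gives O(log n).

Answer: O(log n)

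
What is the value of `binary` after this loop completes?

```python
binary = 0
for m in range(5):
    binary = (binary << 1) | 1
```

Build 5 consecutive 1-bits: 0b11111
`binary` takes the values: 0 → 1 → 3 → 7 → 15 → 31

Answer: 31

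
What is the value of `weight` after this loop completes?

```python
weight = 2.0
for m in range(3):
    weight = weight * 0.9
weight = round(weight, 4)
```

Exponential decay: 2.0 * 0.9^3
`weight` takes the values: 2.0 → 1.8 → 1.62 → 1.458

Answer: 1.458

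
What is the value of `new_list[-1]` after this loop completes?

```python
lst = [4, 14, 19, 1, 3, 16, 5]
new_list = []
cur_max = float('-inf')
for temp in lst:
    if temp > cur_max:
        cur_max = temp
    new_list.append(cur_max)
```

Running max ends at 19
`new_list` takes the values: [] → [4] → [4, 14] → [4, 14, 19] → [4, 14, 19, 19] → [4, 14, 19, 19, 19] → [4, 14, 19, 19, 19, 19] → [4, 14, 19, 19, 19, 19, 19]
So `new_list[-1]` = 19

Answer: 19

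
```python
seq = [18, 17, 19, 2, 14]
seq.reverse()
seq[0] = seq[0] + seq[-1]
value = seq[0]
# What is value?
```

Trace:
`seq = [18, 17, 19, 2, 14]` → seq = [18, 17, 19, 2, 14]
`seq.reverse()` → seq = [14, 2, 19, 17, 18]
`seq[0] = seq[0] + seq[-1]` → seq = [32, 2, 19, 17, 18]
`value = seq[0]` → value = 32
So value = 32

Answer: 32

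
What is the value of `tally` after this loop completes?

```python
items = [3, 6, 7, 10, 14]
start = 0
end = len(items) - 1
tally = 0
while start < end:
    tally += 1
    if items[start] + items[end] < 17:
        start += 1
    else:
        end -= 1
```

Steps to find pair summing to 17
`tally` takes the values: 0 → 1 → 2 → 3 → 4

Answer: 4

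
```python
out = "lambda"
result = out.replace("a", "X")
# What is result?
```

Trace:
`out = "lambda"` → out = 'lambda'
`result = out.replace("a", "X")` → result = 'lXmbdX'
So result = 'lXmbdX'

Answer: 'lXmbdX'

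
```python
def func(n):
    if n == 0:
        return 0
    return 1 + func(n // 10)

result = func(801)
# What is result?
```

Count of digits of 801: 3

Answer: 3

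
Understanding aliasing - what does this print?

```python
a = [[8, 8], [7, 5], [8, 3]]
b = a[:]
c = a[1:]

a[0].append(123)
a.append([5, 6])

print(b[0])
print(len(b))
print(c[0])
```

Key concept: slice with nested mutation.
Step by step:
`a = [[8, 8], [7, 5], [8, 3]]` → a = [[8, 8], [7, 5], [8, 3]]
`b = a[:]` → b = [[8, 8], [7, 5], [8, 3]]
`c = a[1:]` → c = [[7, 5], [8, 3]]
`a[0].append(123)` → a = [[8, 8, 123], [7, 5], [8, 3]]; b = [[8, 8, 123], [7, 5], [8, 3]]
`a.append([5, 6])` → a = [[8, 8, 123], [7, 5], [8, 3], [5, 6]]
`print(b[0])` → prints [8, 8, 123]
`print(len(b))` → prints 3
`print(c[0])` → prints [7, 5]

Answer:
[8, 8, 123]
3
[7, 5]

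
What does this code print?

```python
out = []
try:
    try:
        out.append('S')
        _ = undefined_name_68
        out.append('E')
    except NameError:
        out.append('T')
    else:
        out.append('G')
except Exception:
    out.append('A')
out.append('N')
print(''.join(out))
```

Execution trace: 'S' (inner try body) → 'T' (inner except NameError) → 'N' (after the try/except). Output: STN

Answer: STN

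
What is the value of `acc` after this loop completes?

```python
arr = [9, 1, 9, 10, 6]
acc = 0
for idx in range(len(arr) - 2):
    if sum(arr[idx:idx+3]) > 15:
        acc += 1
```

Count windows with sum > 15
`acc` takes the values: 0 → 1 → 2 → 3

Answer: 3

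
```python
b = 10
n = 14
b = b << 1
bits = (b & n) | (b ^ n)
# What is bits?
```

Trace:
`b = 10` → b = 10
`n = 14` → n = 14
`b = b << 1` → b = 20
`bits = (b & n) | (b ^ n)` → bits = 30
So bits = 30

Answer: 30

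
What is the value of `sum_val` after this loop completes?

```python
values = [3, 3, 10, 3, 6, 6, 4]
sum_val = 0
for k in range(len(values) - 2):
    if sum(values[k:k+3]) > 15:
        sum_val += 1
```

Count windows with sum > 15
`sum_val` takes the values: 0 → 1 → 2 → 3 → 4

Answer: 4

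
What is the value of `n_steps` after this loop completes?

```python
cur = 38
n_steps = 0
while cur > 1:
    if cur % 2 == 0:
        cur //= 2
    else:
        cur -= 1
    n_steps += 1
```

Steps to reduce 38 to 1
`n_steps` takes the values: 0 → 1 → 2 → 3 → 4 → 5 → 6 → 7

Answer: 7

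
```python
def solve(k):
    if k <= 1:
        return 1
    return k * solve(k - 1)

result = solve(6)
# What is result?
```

solve(6) = 6 * 5 * 4 * 3 * 2 * 1 = 720

Answer: 720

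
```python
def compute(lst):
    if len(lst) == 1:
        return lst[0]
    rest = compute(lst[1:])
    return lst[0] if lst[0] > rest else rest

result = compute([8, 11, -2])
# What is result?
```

Recursive max over [8, 11, -2] = 11

Answer: 11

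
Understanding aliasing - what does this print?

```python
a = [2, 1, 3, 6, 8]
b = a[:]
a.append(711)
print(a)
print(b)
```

Key concept: slice [:] creates copy.
Step by step:
`a = [2, 1, 3, 6, 8]` → a = [2, 1, 3, 6, 8]
`b = a[:]` → b = [2, 1, 3, 6, 8]
`a.append(711)` → a = [2, 1, 3, 6, 8, 711]
`print(a)` → prints [2, 1, 3, 6, 8, 711]
`print(b)` → prints [2, 1, 3, 6, 8]

Answer:
[2, 1, 3, 6, 8, 711]
[2, 1, 3, 6, 8]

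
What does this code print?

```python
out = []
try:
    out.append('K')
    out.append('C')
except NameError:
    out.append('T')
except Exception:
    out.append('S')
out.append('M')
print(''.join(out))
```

Execution trace: 'K' (try body) → 'C' (try body, no exception) → 'M' (after the try/except). Output: KCM

Answer: KCM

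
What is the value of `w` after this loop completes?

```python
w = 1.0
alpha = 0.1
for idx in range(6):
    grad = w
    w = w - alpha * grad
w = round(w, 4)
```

Gradient descent: w = 1.0 * (1 - 0.1)^6
`w` takes the values: 1.0 → 0.9 → 0.81 → 0.729 → 0.6561 → 0.59049 → 0.531441 → 0.5314

Answer: 0.5314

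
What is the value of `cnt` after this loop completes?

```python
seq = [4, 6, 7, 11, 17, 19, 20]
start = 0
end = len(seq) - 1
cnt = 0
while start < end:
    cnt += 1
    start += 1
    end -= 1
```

Iterations until pointers meet (list length 7)
`cnt` takes the values: 0 → 1 → 2 → 3

Answer: 3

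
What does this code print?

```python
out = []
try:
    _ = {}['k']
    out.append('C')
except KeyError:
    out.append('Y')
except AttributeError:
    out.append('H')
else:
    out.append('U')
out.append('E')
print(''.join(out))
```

Execution trace: 'Y' (except KeyError) → 'E' (after the try/except). Output: YE

Answer: YE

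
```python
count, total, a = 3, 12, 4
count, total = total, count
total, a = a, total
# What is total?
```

Trace:
`count, total, a = 3, 12, 4` → count = 3; total = 12; a = 4
`count, total = total, count` → count = 12; total = 3
`total, a = a, total` → total = 4; a = 3
So total = 4

Answer: 4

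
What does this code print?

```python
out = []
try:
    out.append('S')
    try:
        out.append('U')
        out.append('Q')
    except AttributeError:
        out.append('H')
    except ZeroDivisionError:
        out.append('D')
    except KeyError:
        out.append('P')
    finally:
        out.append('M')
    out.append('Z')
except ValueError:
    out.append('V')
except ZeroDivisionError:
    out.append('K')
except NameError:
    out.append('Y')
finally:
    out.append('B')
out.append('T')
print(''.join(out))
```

Execution trace: 'S' (try body) → 'U' (inner try body) → 'Q' (inner try body, no exception) → 'M' (inner finally) → 'Z' (try body, no exception) → 'B' (finally) → 'T' (after the try/except). Output: SUQMZBT

Answer: SUQMZBT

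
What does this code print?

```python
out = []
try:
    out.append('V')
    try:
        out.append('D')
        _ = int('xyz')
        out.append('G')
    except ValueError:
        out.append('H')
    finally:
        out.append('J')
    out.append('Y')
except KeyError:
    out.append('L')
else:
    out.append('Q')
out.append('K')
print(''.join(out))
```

Execution trace: 'V' (try body) → 'D' (inner try body) → 'H' (inner except ValueError) → 'J' (inner finally) → 'Y' (try body, no exception) → 'Q' (else) → 'K' (after the try/except). Output: VDHJYQK

Answer: VDHJYQK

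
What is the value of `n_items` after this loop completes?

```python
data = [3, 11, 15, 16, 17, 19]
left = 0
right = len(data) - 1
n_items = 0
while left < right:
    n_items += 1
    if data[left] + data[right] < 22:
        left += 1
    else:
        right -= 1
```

Steps to find pair summing to 22
`n_items` takes the values: 0 → 1 → 2 → 3 → 4 → 5

Answer: 5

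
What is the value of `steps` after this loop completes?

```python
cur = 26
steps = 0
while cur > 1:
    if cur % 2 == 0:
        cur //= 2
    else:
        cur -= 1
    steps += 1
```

Steps to reduce 26 to 1
`steps` takes the values: 0 → 1 → 2 → 3 → 4 → 5 → 6

Answer: 6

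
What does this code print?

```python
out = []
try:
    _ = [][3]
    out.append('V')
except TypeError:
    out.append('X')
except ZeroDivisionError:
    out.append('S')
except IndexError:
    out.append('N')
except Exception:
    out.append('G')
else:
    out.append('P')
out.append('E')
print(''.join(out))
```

Execution trace: 'N' (except IndexError) → 'E' (after the try/except). Output: NE

Answer: NE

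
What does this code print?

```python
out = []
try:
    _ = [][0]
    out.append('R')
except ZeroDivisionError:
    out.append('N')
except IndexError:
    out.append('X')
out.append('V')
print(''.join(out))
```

Execution trace: 'X' (except IndexError) → 'V' (after the try/except). Output: XV

Answer: XV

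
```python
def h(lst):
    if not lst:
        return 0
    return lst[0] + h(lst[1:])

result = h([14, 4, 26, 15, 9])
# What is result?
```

14 + 4 + 26 + 15 + 9 + 0 = 68

Answer: 68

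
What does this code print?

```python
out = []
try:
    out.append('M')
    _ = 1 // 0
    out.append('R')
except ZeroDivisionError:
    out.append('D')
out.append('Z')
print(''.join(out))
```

Execution trace: 'M' (try body) → 'D' (except ZeroDivisionError) → 'Z' (after the try/except). Output: MDZ

Answer: MDZ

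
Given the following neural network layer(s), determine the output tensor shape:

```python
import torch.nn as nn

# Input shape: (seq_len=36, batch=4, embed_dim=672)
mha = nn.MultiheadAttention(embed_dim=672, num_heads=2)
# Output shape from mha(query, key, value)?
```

Input: (36, 4, 672) -> Output: (36, 4, 672)

Answer: (36, 4, 672)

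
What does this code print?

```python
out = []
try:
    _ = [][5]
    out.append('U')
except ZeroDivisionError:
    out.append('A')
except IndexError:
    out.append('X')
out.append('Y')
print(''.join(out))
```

Execution trace: 'X' (except IndexError) → 'Y' (after the try/except). Output: XY

Answer: XY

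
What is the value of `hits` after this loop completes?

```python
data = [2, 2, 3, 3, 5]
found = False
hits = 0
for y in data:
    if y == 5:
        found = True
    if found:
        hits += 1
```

Count elements after first 5 in [2, 2, 3, 3, 5]
`hits` takes the values: 0 → 1

Answer: 1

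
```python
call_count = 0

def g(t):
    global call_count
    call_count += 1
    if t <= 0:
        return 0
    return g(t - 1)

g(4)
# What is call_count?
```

Linear recursion stepping by 1: 5 calls from t=4 down to ≤0.

Answer: 5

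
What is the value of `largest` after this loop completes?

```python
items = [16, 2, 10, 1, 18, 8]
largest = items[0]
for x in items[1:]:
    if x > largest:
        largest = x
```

Maximum of [16, 2, 10, 1, 18, 8]
`largest` takes the values: 16 → 18

Answer: 18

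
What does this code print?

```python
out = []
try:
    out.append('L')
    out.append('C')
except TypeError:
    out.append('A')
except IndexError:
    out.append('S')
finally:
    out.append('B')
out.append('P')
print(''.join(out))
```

Execution trace: 'L' (try body) → 'C' (try body, no exception) → 'B' (finally) → 'P' (after the try/except). Output: LCBP

Answer: LCBP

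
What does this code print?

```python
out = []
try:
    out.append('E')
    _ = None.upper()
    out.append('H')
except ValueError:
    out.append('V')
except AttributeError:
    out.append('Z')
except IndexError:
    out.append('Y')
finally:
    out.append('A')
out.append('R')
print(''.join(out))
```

Execution trace: 'E' (try body) → 'Z' (except AttributeError) → 'A' (finally) → 'R' (after the try/except). Output: EZAR

Answer: EZAR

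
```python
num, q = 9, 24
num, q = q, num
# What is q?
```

Trace:
`num, q = 9, 24` → num = 9; q = 24
`num, q = q, num` → num = 24; q = 9
So q = 9

Answer: 9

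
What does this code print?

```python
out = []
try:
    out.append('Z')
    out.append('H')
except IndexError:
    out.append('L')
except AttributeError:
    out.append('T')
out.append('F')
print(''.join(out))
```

Execution trace: 'Z' (try body) → 'H' (try body, no exception) → 'F' (after the try/except). Output: ZHF

Answer: ZHF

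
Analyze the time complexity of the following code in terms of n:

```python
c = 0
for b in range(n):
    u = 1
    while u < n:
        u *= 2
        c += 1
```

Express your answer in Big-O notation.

Each loop level contributes: n × log n. Multiplying the contributions gives O(n log n).

Answer: O(n log n)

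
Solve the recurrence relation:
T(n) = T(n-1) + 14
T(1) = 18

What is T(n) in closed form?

Unrolling: T(n) = T(1) + 14·(n-1) = 18 + 14(n-1) = 14n + 4.

Answer: T(n) = 14n + 4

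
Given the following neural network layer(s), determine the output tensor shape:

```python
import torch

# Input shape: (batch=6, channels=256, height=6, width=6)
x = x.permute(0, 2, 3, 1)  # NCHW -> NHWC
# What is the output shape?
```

Input: (6, 256, 6, 6) -> Output: (6, 6, 6, 256)

Answer: (6, 6, 6, 256)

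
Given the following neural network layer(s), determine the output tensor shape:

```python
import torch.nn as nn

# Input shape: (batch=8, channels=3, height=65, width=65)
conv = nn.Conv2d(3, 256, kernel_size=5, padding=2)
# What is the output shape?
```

Input: (8, 3, 65, 65) -> Output: (8, 256, 65, 65)

Answer: (8, 256, 65, 65)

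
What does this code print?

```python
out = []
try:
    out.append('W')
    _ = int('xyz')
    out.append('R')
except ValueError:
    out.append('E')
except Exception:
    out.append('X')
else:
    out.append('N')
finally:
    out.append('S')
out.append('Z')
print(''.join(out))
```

Execution trace: 'W' (try body) → 'E' (except ValueError) → 'S' (finally) → 'Z' (after the try/except). Output: WESZ

Answer: WESZ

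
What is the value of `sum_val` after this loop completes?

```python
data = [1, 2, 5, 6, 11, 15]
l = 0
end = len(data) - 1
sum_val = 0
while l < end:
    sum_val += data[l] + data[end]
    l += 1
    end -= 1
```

Sum of pairs from ends
`sum_val` takes the values: 0 → 16 → 29 → 40

Answer: 40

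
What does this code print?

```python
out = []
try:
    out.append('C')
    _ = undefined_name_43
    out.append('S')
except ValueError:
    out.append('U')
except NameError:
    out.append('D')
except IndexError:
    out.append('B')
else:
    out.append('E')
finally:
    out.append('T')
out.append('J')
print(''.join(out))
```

Execution trace: 'C' (try body) → 'D' (except NameError) → 'T' (finally) → 'J' (after the try/except). Output: CDTJ

Answer: CDTJ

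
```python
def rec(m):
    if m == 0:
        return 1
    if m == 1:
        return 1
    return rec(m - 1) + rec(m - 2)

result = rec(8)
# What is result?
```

Build up from base cases: rec(0)=1, rec(1)=1, rec(2)=2, rec(3)=3, rec(4)=5, rec(5)=8, rec(6)=13, ..., rec(8)=34

Answer: 34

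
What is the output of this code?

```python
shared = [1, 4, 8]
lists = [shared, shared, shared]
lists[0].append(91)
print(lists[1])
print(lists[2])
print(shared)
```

Key concept: list of same reference.
Step by step:
`shared = [1, 4, 8]` → shared = [1, 4, 8]
`lists = [shared, shared, shared]` → lists = [[1, 4, 8], [1, 4, 8], [1, 4, 8]]
`lists[0].append(91)` → shared = [1, 4, 8, 91]; lists = [[1, 4, 8, 91], [1, 4, 8, 91], [1, 4, 8, 91]]
`print(lists[1])` → prints [1, 4, 8, 91]
`print(lists[2])` → prints [1, 4, 8, 91]
`print(shared)` → prints [1, 4, 8, 91]

Answer:
[1, 4, 8, 91]
[1, 4, 8, 91]
[1, 4, 8, 91]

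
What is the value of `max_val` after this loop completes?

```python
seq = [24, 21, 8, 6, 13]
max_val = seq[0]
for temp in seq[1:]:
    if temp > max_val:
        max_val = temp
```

Maximum of [24, 21, 8, 6, 13]
`max_val` takes the values: 24

Answer: 24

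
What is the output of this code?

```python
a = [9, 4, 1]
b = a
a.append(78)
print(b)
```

Key concept: basic list aliasing.
Step by step:
`a = [9, 4, 1]` → a = [9, 4, 1]
`b = a` → b = [9, 4, 1] (same object as a)
`a.append(78)` → a = [9, 4, 1, 78] (same object as b); b = [9, 4, 1, 78] (same object as a)
`print(b)` → prints [9, 4, 1, 78]

Answer: [9, 4, 1, 78]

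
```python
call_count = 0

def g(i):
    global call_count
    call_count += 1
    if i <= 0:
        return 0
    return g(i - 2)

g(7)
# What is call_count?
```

Linear recursion stepping by 2: 5 calls from i=7 down to ≤0.

Answer: 5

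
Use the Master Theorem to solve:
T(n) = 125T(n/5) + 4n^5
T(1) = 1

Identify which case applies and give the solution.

a=125, b=5, f(n)=4n^5. log_5(125) = 3. Since c=5 > 3 and the regularity condition holds (125(n/5)^5 = (125/5^5)n^5 with 125/5^5 < 1), Case 3 applies: T(n) = Θ(f(n)) = O(n^5).

Answer: O(n^5) - Case 3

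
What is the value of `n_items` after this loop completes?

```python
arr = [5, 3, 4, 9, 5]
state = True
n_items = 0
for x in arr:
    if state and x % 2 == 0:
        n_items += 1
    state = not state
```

Count even values at even positions
`n_items` takes the values: 0 → 1

Answer: 1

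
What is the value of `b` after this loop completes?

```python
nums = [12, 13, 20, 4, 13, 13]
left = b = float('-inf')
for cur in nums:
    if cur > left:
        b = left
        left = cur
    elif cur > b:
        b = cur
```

Second largest (with repeats) in [12, 13, 20, 4, 13, 13]
`b` takes the values: -inf → 12 → 13

Answer: 13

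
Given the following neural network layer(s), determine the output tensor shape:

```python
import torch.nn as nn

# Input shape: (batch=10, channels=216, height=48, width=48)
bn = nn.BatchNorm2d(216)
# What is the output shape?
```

Input: (10, 216, 48, 48) -> Output: (10, 216, 48, 48)

Answer: (10, 216, 48, 48)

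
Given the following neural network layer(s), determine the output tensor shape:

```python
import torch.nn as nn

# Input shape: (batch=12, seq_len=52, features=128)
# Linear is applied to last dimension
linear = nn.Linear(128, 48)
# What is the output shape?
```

Input: (12, 52, 128) -> Output: (12, 52, 48)

Answer: (12, 52, 48)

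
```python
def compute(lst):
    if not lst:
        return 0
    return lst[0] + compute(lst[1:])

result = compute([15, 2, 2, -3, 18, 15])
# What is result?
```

15 + 2 + 2 + (-3) + 18 + 15 + 0 = 49

Answer: 49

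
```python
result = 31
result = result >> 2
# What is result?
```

Trace:
`result = 31` → result = 31
`result = result >> 2` → result = 7
So result = 7

Answer: 7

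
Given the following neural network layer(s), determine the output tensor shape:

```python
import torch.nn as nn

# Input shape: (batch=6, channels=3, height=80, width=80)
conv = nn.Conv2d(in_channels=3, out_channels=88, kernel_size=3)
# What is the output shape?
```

Input: (6, 3, 80, 80) -> Output: (6, 88, 78, 78)

Answer: (6, 88, 78, 78)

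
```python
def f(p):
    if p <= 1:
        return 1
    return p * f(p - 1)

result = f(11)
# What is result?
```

f(11) = 11 * 10 * 9 * 8 * 7 * 6 * 5 * 4 * 3 * 2 * 1 = 39916800

Answer: 39916800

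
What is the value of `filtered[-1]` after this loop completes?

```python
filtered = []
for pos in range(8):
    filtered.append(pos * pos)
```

Last element of squares 0 to 7
`filtered` takes the values: [] → [0] → [0, 1] → [0, 1, 4] → [0, 1, 4, 9] → [0, 1, 4, 9, 16] → [0, 1, 4, 9, 16, 25] → [0, 1, 4, 9, 16, 25, 36] → [0, 1, 4, 9, 16, 25, 36, 49]
So `filtered[-1]` = 49

Answer: 49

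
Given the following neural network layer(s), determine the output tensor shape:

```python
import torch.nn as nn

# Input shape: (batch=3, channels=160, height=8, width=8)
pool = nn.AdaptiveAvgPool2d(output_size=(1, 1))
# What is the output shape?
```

Input: (3, 160, 8, 8) -> Output: (3, 160, 1, 1)

Answer: (3, 160, 1, 1)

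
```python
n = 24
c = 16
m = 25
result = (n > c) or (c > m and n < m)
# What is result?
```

Trace:
`n = 24` → n = 24
`c = 16` → c = 16
`m = 25` → m = 25
`result = (n > c) or (c > m and n < m)` → result = True
So result = True

Answer: True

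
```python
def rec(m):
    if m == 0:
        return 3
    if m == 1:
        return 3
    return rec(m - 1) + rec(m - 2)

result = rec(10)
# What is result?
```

Build up from base cases: rec(0)=3, rec(1)=3, rec(2)=6, rec(3)=9, rec(4)=15, rec(5)=24, rec(6)=39, ..., rec(10)=267

Answer: 267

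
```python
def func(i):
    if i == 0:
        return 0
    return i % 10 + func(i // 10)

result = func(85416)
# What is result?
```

Sum of digits of 85416: 6 + 1 + 4 + 5 + 8 = 24

Answer: 24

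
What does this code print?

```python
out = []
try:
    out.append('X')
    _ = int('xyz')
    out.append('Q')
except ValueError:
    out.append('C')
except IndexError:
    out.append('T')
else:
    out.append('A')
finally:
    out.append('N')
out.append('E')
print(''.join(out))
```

Execution trace: 'X' (try body) → 'C' (except ValueError) → 'N' (finally) → 'E' (after the try/except). Output: XCNE

Answer: XCNE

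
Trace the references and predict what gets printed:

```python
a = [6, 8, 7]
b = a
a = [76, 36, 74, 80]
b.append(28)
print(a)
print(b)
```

Key concept: rebinding vs mutation: a is rebound to a new list, b still points at the original.
Step by step:
`a = [6, 8, 7]` → a = [6, 8, 7]
`b = a` → b = [6, 8, 7] (same object as a)
`a = [76, 36, 74, 80]` → a = [76, 36, 74, 80]
`b.append(28)` → b = [6, 8, 7, 28]
`print(a)` → prints [76, 36, 74, 80]
`print(b)` → prints [6, 8, 7, 28]

Answer:
[76, 36, 74, 80]
[6, 8, 7, 28]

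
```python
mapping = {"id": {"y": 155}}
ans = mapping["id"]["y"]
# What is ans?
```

Trace:
`mapping = {"id": {"y": 155}}` → mapping = {'id': {'y': 155}}
`ans = mapping["id"]["y"]` → ans = 155
So ans = 155

Answer: 155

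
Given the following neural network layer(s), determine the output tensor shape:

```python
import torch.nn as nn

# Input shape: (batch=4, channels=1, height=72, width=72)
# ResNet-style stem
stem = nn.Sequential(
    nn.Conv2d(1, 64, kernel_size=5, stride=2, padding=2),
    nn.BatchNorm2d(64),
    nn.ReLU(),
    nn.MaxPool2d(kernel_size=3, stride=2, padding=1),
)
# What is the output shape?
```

Input: (4, 1, 72, 72) -> after Conv2d 5x5 stride=2: (4, 64, 36, 36) -> Output: (4, 64, 18, 18)

Answer: (4, 64, 18, 18)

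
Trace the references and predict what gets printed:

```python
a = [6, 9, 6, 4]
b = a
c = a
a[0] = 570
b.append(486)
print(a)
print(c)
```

Key concept: multiple aliases.
Step by step:
`a = [6, 9, 6, 4]` → a = [6, 9, 6, 4]
`b = a` → b = [6, 9, 6, 4] (same object as a)
`c = a` → c = [6, 9, 6, 4] (same object as a, b)
`a[0] = 570` → a = [570, 9, 6, 4] (same object as b, c); b = [570, 9, 6, 4] (same object as a, c); c = [570, 9, 6, 4] (same object as a, b)
`b.append(486)` → a = [570, 9, 6, 4, 486] (same object as b, c); b = [570, 9, 6, 4, 486] (same object as a, c); c = [570, 9, 6, 4, 486] (same object as a, b)
`print(a)` → prints [570, 9, 6, 4, 486]
`print(c)` → prints [570, 9, 6, 4, 486]

Answer:
[570, 9, 6, 4, 486]
[570, 9, 6, 4, 486]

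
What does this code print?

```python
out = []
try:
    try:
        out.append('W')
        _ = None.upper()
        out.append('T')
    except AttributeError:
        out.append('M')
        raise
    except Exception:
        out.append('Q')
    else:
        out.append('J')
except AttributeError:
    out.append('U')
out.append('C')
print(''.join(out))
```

Execution trace: 'W' (inner try body) → 'M' (inner except AttributeError) → 'U' (outer except AttributeError) → 'C' (after the try/except). Output: WMUC

Answer: WMUC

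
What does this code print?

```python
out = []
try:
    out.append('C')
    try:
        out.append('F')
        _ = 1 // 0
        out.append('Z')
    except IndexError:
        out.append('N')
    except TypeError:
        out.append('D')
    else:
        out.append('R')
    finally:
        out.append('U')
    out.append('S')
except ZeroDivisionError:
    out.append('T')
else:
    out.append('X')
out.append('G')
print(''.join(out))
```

Execution trace: 'C' (try body) → 'F' (inner try body) → 'U' (inner finally) → 'T' (except ZeroDivisionError) → 'G' (after the try/except). Output: CFUTG

Answer: CFUTG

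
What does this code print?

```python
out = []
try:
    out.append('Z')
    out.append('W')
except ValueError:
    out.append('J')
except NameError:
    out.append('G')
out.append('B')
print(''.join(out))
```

Execution trace: 'Z' (try body) → 'W' (try body, no exception) → 'B' (after the try/except). Output: ZWB

Answer: ZWB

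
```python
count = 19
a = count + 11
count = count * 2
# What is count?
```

Trace:
`count = 19` → count = 19
`a = count + 11` → a = 30
`count = count * 2` → count = 38
So count = 38

Answer: 38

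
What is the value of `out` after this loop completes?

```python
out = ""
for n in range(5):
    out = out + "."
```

Repeat '.' 5 times
`out` takes the values: "" → "." → ".." → "..." → "...." → "....."

Answer: "....."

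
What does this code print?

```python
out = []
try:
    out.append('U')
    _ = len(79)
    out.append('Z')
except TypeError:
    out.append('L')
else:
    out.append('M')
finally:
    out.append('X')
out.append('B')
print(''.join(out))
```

Execution trace: 'U' (try body) → 'L' (except TypeError) → 'X' (finally) → 'B' (after the try/except). Output: ULXB

Answer: ULXB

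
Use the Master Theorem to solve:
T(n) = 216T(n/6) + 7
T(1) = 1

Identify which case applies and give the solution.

a=216, b=6, f(n)=7. log_6(216) = 3. Since c=0 < 3, Case 1 applies: T(n) = Θ(n^log_b(a)) = O(n^3).

Answer: O(n^3) - Case 1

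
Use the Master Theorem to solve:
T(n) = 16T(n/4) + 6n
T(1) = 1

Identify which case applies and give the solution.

a=16, b=4, f(n)=6n. log_4(16) = 2. Since c=1 < 2, Case 1 applies: T(n) = Θ(n^log_b(a)) = O(n^2).

Answer: O(n^2) - Case 1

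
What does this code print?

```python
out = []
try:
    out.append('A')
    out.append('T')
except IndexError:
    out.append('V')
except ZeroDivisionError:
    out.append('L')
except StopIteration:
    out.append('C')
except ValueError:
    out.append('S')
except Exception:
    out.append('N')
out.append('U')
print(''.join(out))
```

Execution trace: 'A' (try body) → 'T' (try body, no exception) → 'U' (after the try/except). Output: ATU

Answer: ATU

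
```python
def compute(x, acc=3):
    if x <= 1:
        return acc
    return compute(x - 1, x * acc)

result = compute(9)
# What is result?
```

Accumulator trace (n, acc): (9, 3) -> (8, 27) -> (7, 216) -> (6, 1512) -> (5, 9072) -> (4, 45360) -> (3, 181440) -> (2, 544320) -> (1, 1088640) -> return 1088640

Answer: 1088640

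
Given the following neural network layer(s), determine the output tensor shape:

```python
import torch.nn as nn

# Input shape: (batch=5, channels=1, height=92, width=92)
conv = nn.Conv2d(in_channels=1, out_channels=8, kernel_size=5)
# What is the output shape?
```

Input: (5, 1, 92, 92) -> Output: (5, 8, 88, 88)

Answer: (5, 8, 88, 88)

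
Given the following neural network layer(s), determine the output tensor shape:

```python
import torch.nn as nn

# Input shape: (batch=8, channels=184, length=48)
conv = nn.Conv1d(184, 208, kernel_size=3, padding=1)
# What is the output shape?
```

Input: (8, 184, 48) -> Output: (8, 208, 48)

Answer: (8, 208, 48)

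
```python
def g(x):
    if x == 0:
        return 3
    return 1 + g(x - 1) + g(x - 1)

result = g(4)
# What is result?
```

g(x) = 1 + 2·g(x-1), g(0)=3. Closed form: (3+1)·2^4 - 1 = 63.

Answer: 63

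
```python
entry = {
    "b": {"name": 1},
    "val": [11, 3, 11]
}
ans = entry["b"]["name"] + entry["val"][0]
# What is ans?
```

Trace:
`entry = { ...` → entry = {'b': {'name': 1}, 'val': [11, 3, 11]}
`ans = entry["b"]["name"] + entry["val"][0]` → ans = 12
So ans = 12

Answer: 12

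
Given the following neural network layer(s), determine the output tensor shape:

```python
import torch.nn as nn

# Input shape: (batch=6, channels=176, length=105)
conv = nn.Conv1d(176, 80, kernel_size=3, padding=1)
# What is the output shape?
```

Input: (6, 176, 105) -> Output: (6, 80, 105)

Answer: (6, 80, 105)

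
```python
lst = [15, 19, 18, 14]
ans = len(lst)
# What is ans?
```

Trace:
`lst = [15, 19, 18, 14]` → lst = [15, 19, 18, 14]
`ans = len(lst)` → ans = 4
So ans = 4

Answer: 4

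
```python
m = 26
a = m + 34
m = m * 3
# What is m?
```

Trace:
`m = 26` → m = 26
`a = m + 34` → a = 60
`m = m * 3` → m = 78
So m = 78

Answer: 78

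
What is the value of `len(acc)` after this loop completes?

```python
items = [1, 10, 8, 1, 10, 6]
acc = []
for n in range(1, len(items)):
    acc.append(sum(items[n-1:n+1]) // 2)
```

Number of 2-element averages
`acc` takes the values: [] → [5] → [5, 9] → [5, 9, 4] → [5, 9, 4, 5] → [5, 9, 4, 5, 8]
So `len(acc)` = 5

Answer: 5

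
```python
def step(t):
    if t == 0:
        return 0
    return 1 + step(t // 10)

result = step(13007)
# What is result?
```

Count of digits of 13007: 5

Answer: 5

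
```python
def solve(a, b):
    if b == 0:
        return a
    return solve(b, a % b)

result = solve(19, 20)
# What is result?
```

solve(19, 20) -> solve(20, 19) -> solve(19, 1) -> solve(1, 0) -> 1

Answer: 1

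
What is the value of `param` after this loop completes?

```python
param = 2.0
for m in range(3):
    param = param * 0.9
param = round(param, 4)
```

Exponential decay: 2.0 * 0.9^3
`param` takes the values: 2.0 → 1.8 → 1.62 → 1.458

Answer: 1.458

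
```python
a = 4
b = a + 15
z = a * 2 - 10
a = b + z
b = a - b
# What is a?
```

Trace:
`a = 4` → a = 4
`b = a + 15` → b = 19
`z = a * 2 - 10` → z = -2
`a = b + z` → a = 17
`b = a - b` → b = -2
So a = 17

Answer: 17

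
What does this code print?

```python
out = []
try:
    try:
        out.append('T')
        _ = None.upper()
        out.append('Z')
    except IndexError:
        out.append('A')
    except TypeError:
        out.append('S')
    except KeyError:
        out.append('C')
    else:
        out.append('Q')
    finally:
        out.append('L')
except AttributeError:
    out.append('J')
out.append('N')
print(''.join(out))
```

Execution trace: 'T' (try body) → 'L' (finally) → 'J' (outer except AttributeError) → 'N' (after the try/except). Output: TLJN

Answer: TLJN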